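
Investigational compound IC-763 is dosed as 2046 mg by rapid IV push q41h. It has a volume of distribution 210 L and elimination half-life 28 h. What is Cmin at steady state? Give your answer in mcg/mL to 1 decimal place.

5.5 mcg/mL

Over one 41-h interval, 41/28 ≈ 1.4643 half-lives elapse, leaving f ≈ 0.3624 of each dose.
Single-dose peak C₀ = D/Vd = 2046/210 ≈ 9.743 mcg/mL.
Steady-state trough Cmin,ss = C₀·f/(1−f) ≈ 9.743 × 0.3624/0.6376 ≈ 5.538 mcg/mL.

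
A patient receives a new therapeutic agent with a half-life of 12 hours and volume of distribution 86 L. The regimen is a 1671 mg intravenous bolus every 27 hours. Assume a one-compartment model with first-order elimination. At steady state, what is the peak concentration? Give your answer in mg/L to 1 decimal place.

24.6 mg/L

τ/t½ = 27/12 ≈ 2.25, so fraction remaining f = (1/2)^(27/12) ≈ 0.2102.
Accumulation ratio R = 1/(1 − f) ≈ 1/0.7898 ≈ 1.2661.
Single-dose peak C₀ = D/Vd = 1671/86 ≈ 19.430 mg/L.
Steady-state peak Cmax,ss = C₀·R ≈ 19.430 × 1.2661 ≈ 24.600 mg/L.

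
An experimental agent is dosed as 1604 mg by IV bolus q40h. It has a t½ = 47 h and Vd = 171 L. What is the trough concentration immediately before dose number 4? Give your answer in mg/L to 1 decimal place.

9.7 mg/L

f = (1/2)^(τ/t½) = (1/2)^(40/47) ≈ 0.5544.
C₀ = D/Vd = 1604/171 ≈ 9.380 mg/L.
Before the 4th dose, 3 doses have been given. Superposition: Cmin = C₀·(f + f² + … + f^3).
≈ 9.380 × (0.5544 + 0.3074 + 0.1704) ≈ 9.380 × 1.0322 ≈ 9.682 mg/L.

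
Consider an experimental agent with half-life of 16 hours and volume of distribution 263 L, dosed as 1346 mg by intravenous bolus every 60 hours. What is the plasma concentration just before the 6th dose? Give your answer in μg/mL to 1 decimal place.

0.4 μg/mL

f = (1/2)^(τ/t½) = (1/2)^(60/16) ≈ 0.0743.
C₀ = D/Vd = 1346/263 ≈ 5.118 μg/mL.
Before the 6th dose, 5 doses have been given. Superposition: Cmin = C₀·(f + f² + … + f^5).
≈ 5.118 × (0.0743 + 0.0055 + 0.0004 + 0.0000 + 0.0000) ≈ 5.118 × 0.0802 ≈ 0.410 μg/mL.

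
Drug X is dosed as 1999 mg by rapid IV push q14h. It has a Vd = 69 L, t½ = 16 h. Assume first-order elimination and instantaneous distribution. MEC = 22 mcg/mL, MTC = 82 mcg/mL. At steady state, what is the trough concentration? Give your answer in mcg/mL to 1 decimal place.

Over one 14-h interval, 14/16 ≈ 0.875 half-lives elapse, leaving f ≈ 0.5453 of each dose.
Accumulation ratio R = 1/(1 − f) ≈ 1/0.4547 ≈ 2.1993.
Single-dose peak C₀ = D/Vd = 1999/69 ≈ 28.971 mcg/mL.
Steady-state peak Cmax,ss = C₀·R ≈ 28.971 × 2.1993 ≈ 63.716 mcg/mL.
One interval later, Cmin,ss = Cmax,ss·e^(−kτ) ≈ 63.716 × 0.5453 ≈ 34.744 mcg/mL.
Trough 34.7 mcg/mL vs MEC 22 mcg/mL: adequate.

34.7 mcg/mL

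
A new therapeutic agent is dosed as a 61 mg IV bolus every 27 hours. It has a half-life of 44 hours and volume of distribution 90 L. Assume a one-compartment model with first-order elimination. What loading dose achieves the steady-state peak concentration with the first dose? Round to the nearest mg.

176 mg

f = (1/2)^(27/44) ≈ 0.653547; accumulation ratio R = 1/(1−f) ≈ 2.88639.
Loading dose to hit Cmax,ss on first dose: D_load = D_maint·R ≈ 61 × 2.88639 ≈ 176.07 mg.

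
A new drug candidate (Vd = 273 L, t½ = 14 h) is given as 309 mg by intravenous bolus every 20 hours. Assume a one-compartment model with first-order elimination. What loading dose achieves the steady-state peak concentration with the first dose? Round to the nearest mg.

f = (1/2)^(20/14) ≈ 0.371499; accumulation ratio R = 1/(1−f) ≈ 1.59109.
Loading dose to hit Cmax,ss on first dose: D_load = D_maint·R ≈ 309 × 1.59109 ≈ 491.65 mg.

492 mg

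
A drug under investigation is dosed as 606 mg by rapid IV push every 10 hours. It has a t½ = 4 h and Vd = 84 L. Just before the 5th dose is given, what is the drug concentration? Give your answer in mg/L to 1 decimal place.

f = (1/2)^(τ/t½) = (1/2)^(10/4) ≈ 0.1768.
C₀ = D/Vd = 606/84 ≈ 7.214 mg/L.
Before the 5th dose, 4 doses have been given. Superposition: Cmin = C₀·(f + f² + … + f^4).
≈ 7.214 × (0.1768 + 0.0313 + 0.0055 + 0.0010) ≈ 7.214 × 0.2146 ≈ 1.548 mg/L.

1.5 mg/L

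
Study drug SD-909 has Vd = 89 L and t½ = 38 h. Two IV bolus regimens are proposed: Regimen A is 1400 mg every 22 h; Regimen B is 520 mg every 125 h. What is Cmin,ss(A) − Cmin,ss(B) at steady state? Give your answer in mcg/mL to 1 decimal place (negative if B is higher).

31.2 mcg/mL

Regimen A: f = (1/2)^(22/38) ≈ 0.6695; Cmin,ss = (1400/89)·f/(1−f) ≈ 31.865 mcg/mL.
Regimen B: f = (1/2)^(125/38) ≈ 0.1023; Cmin,ss = (520/89)·f/(1−f) ≈ 0.666 mcg/mL.
Difference ≈ 31.865 − 0.666 ≈ 31.199 mcg/mL.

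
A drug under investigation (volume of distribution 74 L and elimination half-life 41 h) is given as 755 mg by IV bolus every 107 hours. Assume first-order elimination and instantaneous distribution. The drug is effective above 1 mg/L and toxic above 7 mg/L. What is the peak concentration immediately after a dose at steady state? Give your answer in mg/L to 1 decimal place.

12.2 mg/L

τ/t½ = 107/41 ≈ 2.6098, so fraction remaining f = (1/2)^(107/41) ≈ 0.1638.
At steady state, accumulation factor R = 1/(1 − e^(−kτ)) ≈ 1.1959.
Single-dose peak C₀ = D/Vd = 755/74 ≈ 10.203 mg/L.
Steady-state peak Cmax,ss = C₀·R ≈ 10.203 × 1.1959 ≈ 12.202 mg/L.
Peak 12.2 mg/L vs MTC 7 mg/L: exceeds toxic threshold.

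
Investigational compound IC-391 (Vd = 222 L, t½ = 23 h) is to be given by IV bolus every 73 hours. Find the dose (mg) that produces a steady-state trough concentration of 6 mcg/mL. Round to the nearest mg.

τ/t½ = 73/23 ≈ 3.1739, so f = (1/2)^(73/23) ≈ 0.110804.
Cmin,ss = (D/Vd)·f/(1−f), so D = Cmin,ss·Vd·(1−f)/f.
D = 6 × 222 × (1−f)/f ≈ 6 × 222 × 8.02494 ≈ 10689.22 mg.

10689 mg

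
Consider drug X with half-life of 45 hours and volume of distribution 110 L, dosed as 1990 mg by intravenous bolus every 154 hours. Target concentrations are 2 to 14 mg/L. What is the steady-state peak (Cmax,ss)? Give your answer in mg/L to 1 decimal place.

20.0 mg/L

Over one 154-h interval, 154/45 ≈ 3.4222 half-lives elapse, leaving f ≈ 0.0933 of each dose.
Accumulation ratio R = 1/(1 − f) ≈ 1/0.9067 ≈ 1.1029.
Single-dose peak C₀ = D/Vd = 1990/110 ≈ 18.091 mg/L.
Cmax,ss = C₀/(1 − f) ≈ 18.091/0.9067 ≈ 19.953 mg/L.
Peak 20.0 mg/L vs MTC 14 mg/L: exceeds toxic threshold.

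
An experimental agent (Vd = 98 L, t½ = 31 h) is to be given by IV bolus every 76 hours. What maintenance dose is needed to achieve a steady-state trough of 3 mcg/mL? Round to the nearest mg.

τ/t½ = 76/31 ≈ 2.4516, so f = (1/2)^(76/31) ≈ 0.182806.
Cmin,ss = (D/Vd)·f/(1−f), so D = Cmin,ss·Vd·(1−f)/f.
D = 3 × 98 × (1−f)/f ≈ 3 × 98 × 4.47028 ≈ 1314.26 mg.

1314 mg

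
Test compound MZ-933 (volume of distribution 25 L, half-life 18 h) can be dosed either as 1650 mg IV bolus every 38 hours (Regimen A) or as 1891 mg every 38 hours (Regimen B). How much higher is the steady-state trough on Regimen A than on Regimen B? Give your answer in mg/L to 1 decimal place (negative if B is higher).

-2.9 mg/L

Regimen A: f = (1/2)^(38/18) ≈ 0.2315; Cmin,ss = (1650/25)·f/(1−f) ≈ 19.882 mg/L.
Regimen B: f = (1/2)^(38/18) ≈ 0.2315; Cmin,ss = (1891/25)·f/(1−f) ≈ 22.786 mg/L.
Difference ≈ 19.882 − 22.786 ≈ -2.904 mg/L.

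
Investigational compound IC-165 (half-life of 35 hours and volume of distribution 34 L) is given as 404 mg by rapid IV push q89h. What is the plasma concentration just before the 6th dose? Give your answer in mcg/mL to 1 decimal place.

f = (1/2)^(τ/t½) = (1/2)^(89/35) ≈ 0.1716.
C₀ = D/Vd = 404/34 ≈ 11.882 mcg/mL.
Before the 6th dose, 5 doses have been given. Superposition: Cmin = C₀·(f + f² + … + f^5).
≈ 11.882 × (0.1716 + 0.0294 + 0.0051 + 0.0009 + 0.0001) ≈ 11.882 × 0.2071 ≈ 2.461 mcg/mL.

2.5 mcg/mL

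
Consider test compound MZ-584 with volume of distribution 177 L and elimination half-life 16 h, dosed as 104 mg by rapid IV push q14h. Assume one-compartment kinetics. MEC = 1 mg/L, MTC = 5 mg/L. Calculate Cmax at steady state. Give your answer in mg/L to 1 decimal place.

1.3 mg/L

τ/t½ = 14/16 ≈ 0.875, so fraction remaining f = (1/2)^(14/16) ≈ 0.5453.
At steady state, accumulation factor R = 1/(1 − e^(−kτ)) ≈ 2.1993.
Each bolus raises the concentration by D/Vd = 104/177 ≈ 0.588 mg/L.
Steady-state peak Cmax,ss = C₀·R ≈ 0.588 × 2.1993 ≈ 1.293 mg/L.
Peak 1.3 mg/L vs MTC 5 mg/L: below toxic threshold.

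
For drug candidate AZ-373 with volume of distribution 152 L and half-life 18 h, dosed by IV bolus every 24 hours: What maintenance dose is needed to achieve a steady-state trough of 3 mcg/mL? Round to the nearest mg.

τ/t½ = 24/18 ≈ 1.3333, so f = (1/2)^(24/18) ≈ 0.396850.
Cmin,ss = (D/Vd)·f/(1−f), so D = Cmin,ss·Vd·(1−f)/f.
D = 3 × 152 × (1−f)/f ≈ 3 × 152 × 1.51984 ≈ 693.05 mg.

693 mg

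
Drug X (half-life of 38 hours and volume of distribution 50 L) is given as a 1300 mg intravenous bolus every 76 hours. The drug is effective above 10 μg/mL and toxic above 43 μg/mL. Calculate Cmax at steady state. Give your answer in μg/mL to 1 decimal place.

34.7 μg/mL

The dosing interval is 2 half-lives, so f = 2^(−2) = 0.25.
Accumulation ratio R = 1/(1 − f) = 1/0.75 = 4/3.
Single-dose peak C₀ = D/Vd = 1300/50 = 26 μg/mL.
Steady-state peak Cmax,ss = C₀·R = 26 × 4/3 ≈ 34.667 μg/mL.
Peak 34.7 μg/mL vs MTC 43 μg/mL: below toxic threshold.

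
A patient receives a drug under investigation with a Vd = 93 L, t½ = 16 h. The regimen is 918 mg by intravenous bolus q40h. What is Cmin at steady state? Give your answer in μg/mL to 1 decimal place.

2.1 μg/mL

τ/t½ = 40/16 ≈ 2.5, so fraction remaining f = (1/2)^(40/16) ≈ 0.1768.
Single-dose peak C₀ = D/Vd = 918/93 ≈ 9.871 μg/mL.
Steady-state trough Cmin,ss = C₀·f/(1−f) ≈ 9.871 × 0.1768/0.8232 ≈ 2.120 μg/mL.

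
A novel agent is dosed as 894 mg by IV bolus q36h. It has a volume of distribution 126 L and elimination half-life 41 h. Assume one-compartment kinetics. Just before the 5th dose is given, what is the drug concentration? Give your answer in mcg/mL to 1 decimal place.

7.7 mcg/mL

f = (1/2)^(τ/t½) = (1/2)^(36/41) ≈ 0.5441.
C₀ = D/Vd = 894/126 ≈ 7.095 mcg/mL.
Before the 5th dose, 4 doses have been given. Superposition: Cmin = C₀·(f + f² + … + f^4).
≈ 7.095 × (0.5441 + 0.2960 + 0.1611 + 0.0876) ≈ 7.095 × 1.0888 ≈ 7.725 mcg/mL.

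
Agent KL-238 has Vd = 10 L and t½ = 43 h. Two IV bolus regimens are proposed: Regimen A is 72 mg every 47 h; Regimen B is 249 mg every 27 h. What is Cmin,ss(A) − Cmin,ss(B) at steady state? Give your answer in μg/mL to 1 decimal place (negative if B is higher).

Regimen A: f = (1/2)^(47/43) ≈ 0.4688; Cmin,ss = (72/10)·f/(1−f) ≈ 6.354 μg/mL.
Regimen B: f = (1/2)^(27/43) ≈ 0.6471; Cmin,ss = (249/10)·f/(1−f) ≈ 45.658 μg/mL.
Difference ≈ 6.354 − 45.658 ≈ -39.304 μg/mL.

-39.3 μg/mL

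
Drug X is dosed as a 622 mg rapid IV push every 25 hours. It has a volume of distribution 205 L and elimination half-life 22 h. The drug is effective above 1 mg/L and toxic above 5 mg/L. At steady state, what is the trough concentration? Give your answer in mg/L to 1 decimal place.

τ/t½ = 25/22 ≈ 1.1364, so fraction remaining f = (1/2)^(25/22) ≈ 0.4549.
Single-dose peak C₀ = D/Vd = 622/205 ≈ 3.034 mg/L.
Steady-state trough Cmin,ss = C₀·f/(1−f) ≈ 3.034 × 0.4549/0.5451 ≈ 2.532 mg/L.
Trough 2.5 mg/L vs MEC 1 mg/L: adequate.

2.5 mg/L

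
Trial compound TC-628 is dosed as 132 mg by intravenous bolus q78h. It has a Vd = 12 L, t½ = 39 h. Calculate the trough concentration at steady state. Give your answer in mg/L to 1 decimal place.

3.7 mg/L

τ = 78 h = 2 half-lives, so f = (1/2)^2 = 0.25.
Accumulation ratio R = 1/(1 − f) = 1/0.75 = 4/3.
Single-dose peak C₀ = D/Vd = 132/12 = 11 mg/L.
Steady-state peak Cmax,ss = C₀·R = 11 × 4/3 ≈ 14.667 mg/L.
Steady-state trough Cmin,ss = Cmax,ss·f ≈ 14.667 × 0.25 ≈ 3.667 mg/L.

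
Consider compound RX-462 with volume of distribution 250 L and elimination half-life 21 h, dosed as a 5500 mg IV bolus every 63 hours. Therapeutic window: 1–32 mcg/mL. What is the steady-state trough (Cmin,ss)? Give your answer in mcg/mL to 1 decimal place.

τ = 63 h = 3 half-lives, so f = (1/2)^3 = 0.125.
At steady state, R = 1/(1 − 0.125) = 8/7.
Single-dose peak C₀ = D/Vd = 5500/250 = 22 mcg/mL.
Steady-state peak Cmax,ss = C₀·R = 22 × 8/7 ≈ 25.143 mcg/mL.
Steady-state trough Cmin,ss = Cmax,ss·f ≈ 25.143 × 0.125 ≈ 3.143 mcg/mL.
Trough 3.1 mcg/mL vs MEC 1 mcg/mL: adequate.

3.1 mcg/mL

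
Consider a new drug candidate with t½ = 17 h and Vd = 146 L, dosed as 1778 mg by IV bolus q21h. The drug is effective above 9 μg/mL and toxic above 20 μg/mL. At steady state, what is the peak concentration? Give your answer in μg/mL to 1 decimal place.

k = ln2/t½ = ln2/17 ≈ 0.040773 h⁻¹; fraction remaining f = e^(−kτ) = e^(−0.040773×21) ≈ 0.4248.
At steady state, accumulation factor R = 1/(1 − e^(−kτ)) ≈ 1.7385.
Each bolus raises the concentration by D/Vd = 1778/146 ≈ 12.178 μg/mL.
Steady-state peak Cmax,ss = C₀·R ≈ 12.178 × 1.7385 ≈ 21.171 μg/mL.
Peak 21.2 μg/mL vs MTC 20 μg/mL: exceeds toxic threshold.

21.2 μg/mL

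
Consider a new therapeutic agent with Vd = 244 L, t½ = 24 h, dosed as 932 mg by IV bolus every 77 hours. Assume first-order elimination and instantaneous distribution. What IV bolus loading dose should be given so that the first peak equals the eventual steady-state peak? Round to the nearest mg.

f = (1/2)^(77/24) ≈ 0.108192; accumulation ratio R = 1/(1−f) ≈ 1.12132.
Loading dose to hit Cmax,ss on first dose: D_load = D_maint·R ≈ 932 × 1.12132 ≈ 1045.07 mg.

1045 mg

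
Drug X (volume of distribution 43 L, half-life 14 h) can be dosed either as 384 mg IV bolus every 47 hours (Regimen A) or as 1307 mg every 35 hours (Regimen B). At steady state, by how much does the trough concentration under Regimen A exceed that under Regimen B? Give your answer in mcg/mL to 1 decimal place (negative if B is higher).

-5.6 mcg/mL

Regimen A: f = (1/2)^(47/14) ≈ 0.0976; Cmin,ss = (384/43)·f/(1−f) ≈ 0.966 mcg/mL.
Regimen B: f = (1/2)^(35/14) ≈ 0.1768; Cmin,ss = (1307/43)·f/(1−f) ≈ 6.528 mcg/mL.
Difference ≈ 0.966 − 6.528 ≈ -5.562 mcg/mL.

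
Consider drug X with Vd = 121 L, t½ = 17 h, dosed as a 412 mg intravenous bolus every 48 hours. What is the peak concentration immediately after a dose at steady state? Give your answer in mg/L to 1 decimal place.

4.0 mg/L

τ/t½ = 48/17 ≈ 2.8235, so fraction remaining f = (1/2)^(48/17) ≈ 0.1413.
Accumulation ratio R = 1/(1 − f) ≈ 1/0.8587 ≈ 1.1646.
Each bolus raises the concentration by D/Vd = 412/121 ≈ 3.405 mg/L.
Cmax,ss = C₀/(1 − f) ≈ 3.405/0.8587 ≈ 3.965 mg/L.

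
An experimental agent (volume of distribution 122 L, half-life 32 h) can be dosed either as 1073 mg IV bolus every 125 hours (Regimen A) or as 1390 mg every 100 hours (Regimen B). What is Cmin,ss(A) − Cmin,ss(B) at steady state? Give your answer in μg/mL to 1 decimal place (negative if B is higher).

-0.8 μg/mL

Regimen A: f = (1/2)^(125/32) ≈ 0.0667; Cmin,ss = (1073/122)·f/(1−f) ≈ 0.629 μg/mL.
Regimen B: f = (1/2)^(100/32) ≈ 0.1146; Cmin,ss = (1390/122)·f/(1−f) ≈ 1.475 μg/mL.
Difference ≈ 0.629 − 1.475 ≈ -0.846 μg/mL.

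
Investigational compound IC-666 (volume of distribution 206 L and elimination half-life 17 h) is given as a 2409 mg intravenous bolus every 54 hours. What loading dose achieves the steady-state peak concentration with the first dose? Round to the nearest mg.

f = (1/2)^(54/17) ≈ 0.110608; accumulation ratio R = 1/(1−f) ≈ 1.12436.
Loading dose to hit Cmax,ss on first dose: D_load = D_maint·R ≈ 2409 × 1.12436 ≈ 2708.58 mg.

2709 mg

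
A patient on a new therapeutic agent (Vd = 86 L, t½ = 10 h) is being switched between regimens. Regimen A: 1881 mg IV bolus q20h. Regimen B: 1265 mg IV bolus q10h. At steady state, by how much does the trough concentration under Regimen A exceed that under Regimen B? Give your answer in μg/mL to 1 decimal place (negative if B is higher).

-7.4 μg/mL

Regimen A: f = (1/2)^(20/10) ≈ 0.2500; Cmin,ss = (1881/86)·f/(1−f) ≈ 7.291 μg/mL.
Regimen B: f = (1/2)^(10/10) ≈ 0.5000; Cmin,ss = (1265/86)·f/(1−f) ≈ 14.709 μg/mL.
Difference ≈ 7.291 − 14.709 ≈ -7.418 μg/mL.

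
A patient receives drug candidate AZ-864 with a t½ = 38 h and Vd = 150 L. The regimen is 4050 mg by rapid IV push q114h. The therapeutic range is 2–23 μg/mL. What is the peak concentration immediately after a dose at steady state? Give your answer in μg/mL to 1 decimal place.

30.9 μg/mL

τ = 114 h = 3 half-lives, so f = (1/2)^3 = 0.125.
At steady state, R = 1/(1 − 0.125) = 8/7.
Single-dose peak C₀ = D/Vd = 4050/150 = 27 μg/mL.
Steady-state peak Cmax,ss = C₀·R = 27 × 8/7 ≈ 30.857 μg/mL.
Peak 30.9 μg/mL vs MTC 23 μg/mL: exceeds toxic threshold.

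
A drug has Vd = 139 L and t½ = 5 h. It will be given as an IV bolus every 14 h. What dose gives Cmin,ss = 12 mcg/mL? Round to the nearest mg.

9949 mg

τ/t½ = 14/5 ≈ 2.8, so f = (1/2)^(14/5) ≈ 0.143587.
Cmin,ss = (D/Vd)·f/(1−f), so D = Cmin,ss·Vd·(1−f)/f.
D = 12 × 139 × (1−f)/f ≈ 12 × 139 × 5.96442 ≈ 9948.65 mg.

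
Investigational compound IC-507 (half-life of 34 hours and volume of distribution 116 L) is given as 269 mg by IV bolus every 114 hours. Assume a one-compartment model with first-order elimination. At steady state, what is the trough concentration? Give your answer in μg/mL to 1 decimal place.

0.3 μg/mL

τ/t½ = 114/34 ≈ 3.3529, so fraction remaining f = (1/2)^(114/34) ≈ 0.0979.
At steady state, accumulation factor R = 1/(1 − e^(−kτ)) ≈ 1.1085.
Each bolus raises the concentration by D/Vd = 269/116 ≈ 2.319 μg/mL.
Steady-state peak Cmax,ss = C₀·R ≈ 2.319 × 1.1085 ≈ 2.571 μg/mL.
Steady-state trough Cmin,ss = Cmax,ss·f ≈ 2.571 × 0.0979 ≈ 0.252 μg/mL.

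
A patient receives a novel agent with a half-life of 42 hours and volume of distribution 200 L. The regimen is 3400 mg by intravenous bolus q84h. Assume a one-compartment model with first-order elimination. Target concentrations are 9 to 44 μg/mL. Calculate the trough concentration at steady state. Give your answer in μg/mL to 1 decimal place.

5.7 μg/mL

τ = 84 h = 2 half-lives, so f = (1/2)^2 = 0.25.
At steady state, R = 1/(1 − 0.25) = 4/3.
Single-dose peak C₀ = D/Vd = 3400/200 = 17 μg/mL.
Steady-state peak Cmax,ss = C₀·R = 17 × 4/3 ≈ 22.667 μg/mL.
Steady-state trough Cmin,ss = Cmax,ss·f ≈ 22.667 × 0.25 ≈ 5.667 μg/mL.
Trough 5.7 μg/mL vs MEC 9 μg/mL: subtherapeutic.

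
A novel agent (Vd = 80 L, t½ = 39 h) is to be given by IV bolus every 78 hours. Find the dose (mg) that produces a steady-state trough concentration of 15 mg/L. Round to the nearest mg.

3600 mg

τ/t½ = 78/39 ≈ 2, so f = (1/2)^(78/39) ≈ 0.250000.
Cmin,ss = (D/Vd)·f/(1−f), so D = Cmin,ss·Vd·(1−f)/f.
D = 15 × 80 × (1−f)/f ≈ 15 × 80 × 3.00000 ≈ 3600.00 mg.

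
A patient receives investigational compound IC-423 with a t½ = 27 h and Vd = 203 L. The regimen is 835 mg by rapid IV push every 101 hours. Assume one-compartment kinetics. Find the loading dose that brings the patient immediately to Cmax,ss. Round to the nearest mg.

903 mg

f = (1/2)^(101/27) ≈ 0.074804; accumulation ratio R = 1/(1−f) ≈ 1.08085.
Loading dose to hit Cmax,ss on first dose: D_load = D_maint·R ≈ 835 × 1.08085 ≈ 902.51 mg.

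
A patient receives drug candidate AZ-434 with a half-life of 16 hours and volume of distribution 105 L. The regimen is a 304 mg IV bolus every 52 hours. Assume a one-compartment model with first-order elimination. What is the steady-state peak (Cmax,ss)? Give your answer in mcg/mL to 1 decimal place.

3.2 mcg/mL

Over one 52-h interval, 52/16 ≈ 3.25 half-lives elapse, leaving f ≈ 0.1051 of each dose.
At steady state, accumulation factor R = 1/(1 − e^(−kτ)) ≈ 1.1174.
Each bolus raises the concentration by D/Vd = 304/105 ≈ 2.895 mcg/mL.
Cmax,ss = C₀/(1 − f) ≈ 2.895/0.8949 ≈ 3.235 mcg/mL.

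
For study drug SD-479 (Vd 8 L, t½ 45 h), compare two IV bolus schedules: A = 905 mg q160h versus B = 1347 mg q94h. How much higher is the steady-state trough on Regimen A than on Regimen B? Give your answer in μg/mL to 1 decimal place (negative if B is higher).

Regimen A: f = (1/2)^(160/45) ≈ 0.0850; Cmin,ss = (905/8)·f/(1−f) ≈ 10.509 μg/mL.
Regimen B: f = (1/2)^(94/45) ≈ 0.2351; Cmin,ss = (1347/8)·f/(1−f) ≈ 51.752 μg/mL.
Difference ≈ 10.509 − 51.752 ≈ -41.243 μg/mL.

-41.2 μg/mL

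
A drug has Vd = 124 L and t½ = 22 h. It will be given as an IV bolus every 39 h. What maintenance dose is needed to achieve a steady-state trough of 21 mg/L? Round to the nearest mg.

τ/t½ = 39/22 ≈ 1.7727, so f = (1/2)^(39/22) ≈ 0.292655.
Cmin,ss = (D/Vd)·f/(1−f), so D = Cmin,ss·Vd·(1−f)/f.
D = 21 × 124 × (1−f)/f ≈ 21 × 124 × 2.41699 ≈ 6293.84 mg.

6294 mg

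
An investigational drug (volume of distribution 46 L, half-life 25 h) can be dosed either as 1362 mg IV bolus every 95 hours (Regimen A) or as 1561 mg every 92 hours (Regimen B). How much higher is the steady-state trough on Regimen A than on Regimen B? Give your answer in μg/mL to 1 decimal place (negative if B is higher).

-0.6 μg/mL

Regimen A: f = (1/2)^(95/25) ≈ 0.0718; Cmin,ss = (1362/46)·f/(1−f) ≈ 2.290 μg/mL.
Regimen B: f = (1/2)^(92/25) ≈ 0.0780; Cmin,ss = (1561/46)·f/(1−f) ≈ 2.871 μg/mL.
Difference ≈ 2.290 − 2.871 ≈ -0.581 μg/mL.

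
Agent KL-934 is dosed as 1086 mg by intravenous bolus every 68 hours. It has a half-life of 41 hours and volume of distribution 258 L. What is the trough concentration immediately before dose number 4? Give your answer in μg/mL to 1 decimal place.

f = (1/2)^(τ/t½) = (1/2)^(68/41) ≈ 0.3168.
C₀ = D/Vd = 1086/258 ≈ 4.209 μg/mL.
Before the 4th dose, 3 doses have been given. Superposition: Cmin = C₀·(f + f² + … + f^3).
≈ 4.209 × (0.3168 + 0.1004 + 0.0318) ≈ 4.209 × 0.4490 ≈ 1.890 μg/mL.

1.9 μg/mL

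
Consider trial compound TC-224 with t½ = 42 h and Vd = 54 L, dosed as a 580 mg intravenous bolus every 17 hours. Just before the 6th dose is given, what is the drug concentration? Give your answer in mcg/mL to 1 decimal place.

f = (1/2)^(τ/t½) = (1/2)^(17/42) ≈ 0.7554.
C₀ = D/Vd = 580/54 ≈ 10.741 mcg/mL.
Before the 6th dose, 5 doses have been given. Superposition: Cmin = C₀·(f + f² + … + f^5).
≈ 10.741 × (0.7554 + 0.5706 + 0.4311 + 0.3256 + 0.2460) ≈ 10.741 × 2.3287 ≈ 25.013 mcg/mL.

25.0 mcg/mL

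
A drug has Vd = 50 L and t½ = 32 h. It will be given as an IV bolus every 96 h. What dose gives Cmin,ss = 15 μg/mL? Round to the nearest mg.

τ/t½ = 96/32 ≈ 3, so f = (1/2)^(96/32) ≈ 0.125000.
Cmin,ss = (D/Vd)·f/(1−f), so D = Cmin,ss·Vd·(1−f)/f.
D = 15 × 50 × (1−f)/f ≈ 15 × 50 × 7.00000 ≈ 5250.00 mg.

5250 mg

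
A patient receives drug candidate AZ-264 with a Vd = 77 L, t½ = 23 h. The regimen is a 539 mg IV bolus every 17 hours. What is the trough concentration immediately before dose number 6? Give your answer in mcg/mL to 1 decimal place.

9.7 mcg/mL

f = (1/2)^(τ/t½) = (1/2)^(17/23) ≈ 0.5991.
C₀ = D/Vd = 539/77 ≈ 7.000 mcg/mL.
Before the 6th dose, 5 doses have been given. Superposition: Cmin = C₀·(f + f² + … + f^5).
≈ 7.000 × (0.5991 + 0.3589 + 0.2150 + 0.1288 + 0.0772) ≈ 7.000 × 1.3790 ≈ 9.653 mcg/mL.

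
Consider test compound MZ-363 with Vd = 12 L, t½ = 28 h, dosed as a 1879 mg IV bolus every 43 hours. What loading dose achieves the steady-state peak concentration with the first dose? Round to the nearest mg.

f = (1/2)^(43/28) ≈ 0.344909; accumulation ratio R = 1/(1−f) ≈ 1.52651.
Loading dose to hit Cmax,ss on first dose: D_load = D_maint·R ≈ 1879 × 1.52651 ≈ 2868.31 mg.

2868 mg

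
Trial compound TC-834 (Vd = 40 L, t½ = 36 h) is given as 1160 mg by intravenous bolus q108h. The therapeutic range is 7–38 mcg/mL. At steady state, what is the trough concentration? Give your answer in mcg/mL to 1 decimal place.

The dosing interval is 3 half-lives, so f = 2^(−3) = 0.125.
Accumulation ratio R = 1/(1 − f) = 1/0.875 = 8/7.
Single-dose peak C₀ = D/Vd = 1160/40 = 29 mcg/mL.
Steady-state peak Cmax,ss = C₀·R = 29 × 8/7 ≈ 33.143 mcg/mL.
Steady-state trough Cmin,ss = Cmax,ss·f ≈ 33.143 × 0.125 ≈ 4.143 mcg/mL.
Trough 4.1 mcg/mL vs MEC 7 mcg/mL: subtherapeutic.

4.1 mcg/mL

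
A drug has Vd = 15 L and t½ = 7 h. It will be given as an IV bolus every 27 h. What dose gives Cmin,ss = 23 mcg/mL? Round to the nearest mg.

4655 mg

τ/t½ = 27/7 ≈ 3.8571, so f = (1/2)^(27/7) ≈ 0.069006.
Cmin,ss = (D/Vd)·f/(1−f), so D = Cmin,ss·Vd·(1−f)/f.
D = 23 × 15 × (1−f)/f ≈ 23 × 15 × 13.49149 ≈ 4654.56 mg.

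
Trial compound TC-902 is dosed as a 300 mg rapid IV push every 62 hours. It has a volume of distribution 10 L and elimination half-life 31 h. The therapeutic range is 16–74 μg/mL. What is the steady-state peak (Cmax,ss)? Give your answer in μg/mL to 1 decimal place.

40.0 μg/mL

τ = 62 h = 2 half-lives, so f = (1/2)^2 = 0.25.
At steady state, R = 1/(1 − 0.25) = 4/3.
Single-dose peak C₀ = D/Vd = 300/10 = 30 μg/mL.
Steady-state peak Cmax,ss = C₀·R = 30 × 4/3 ≈ 40.000 μg/mL.
Peak 40.0 μg/mL vs MTC 74 μg/mL: below toxic threshold.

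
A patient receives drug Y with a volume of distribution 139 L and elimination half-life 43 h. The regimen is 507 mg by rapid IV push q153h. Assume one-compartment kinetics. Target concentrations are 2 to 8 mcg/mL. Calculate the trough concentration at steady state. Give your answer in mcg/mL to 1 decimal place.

Over one 153-h interval, 153/43 ≈ 3.5581 half-lives elapse, leaving f ≈ 0.0849 of each dose.
Single-dose peak C₀ = D/Vd = 507/139 ≈ 3.647 mcg/mL.
Steady-state trough Cmin,ss = C₀·f/(1−f) ≈ 3.647 × 0.0849/0.9151 ≈ 0.338 mcg/mL.
Trough 0.3 mcg/mL vs MEC 2 mcg/mL: subtherapeutic.

0.3 mcg/mL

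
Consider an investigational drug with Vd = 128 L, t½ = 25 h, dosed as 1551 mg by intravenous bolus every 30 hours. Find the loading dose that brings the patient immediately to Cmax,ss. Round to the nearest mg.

2746 mg

f = (1/2)^(30/25) ≈ 0.435275; accumulation ratio R = 1/(1−f) ≈ 1.77077.
Loading dose to hit Cmax,ss on first dose: D_load = D_maint·R ≈ 1551 × 1.77077 ≈ 2746.46 mg.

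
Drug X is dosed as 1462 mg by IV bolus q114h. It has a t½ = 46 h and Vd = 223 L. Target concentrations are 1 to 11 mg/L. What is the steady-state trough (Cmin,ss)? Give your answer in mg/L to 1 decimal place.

τ/t½ = 114/46 ≈ 2.4783, so fraction remaining f = (1/2)^(114/46) ≈ 0.1795.
Single-dose peak C₀ = D/Vd = 1462/223 ≈ 6.556 mg/L.
Steady-state trough Cmin,ss = C₀·f/(1−f) ≈ 6.556 × 0.1795/0.8205 ≈ 1.434 mg/L.
Trough 1.4 mg/L vs MEC 1 mg/L: adequate.

1.4 mg/L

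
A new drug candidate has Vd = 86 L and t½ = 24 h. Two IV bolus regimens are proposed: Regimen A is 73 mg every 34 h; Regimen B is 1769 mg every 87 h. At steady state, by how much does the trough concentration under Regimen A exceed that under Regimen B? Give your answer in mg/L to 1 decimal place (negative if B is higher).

Regimen A: f = (1/2)^(34/24) ≈ 0.3746; Cmin,ss = (73/86)·f/(1−f) ≈ 0.508 mg/L.
Regimen B: f = (1/2)^(87/24) ≈ 0.0811; Cmin,ss = (1769/86)·f/(1−f) ≈ 1.815 mg/L.
Difference ≈ 0.508 − 1.815 ≈ -1.307 mg/L.

-1.3 mg/L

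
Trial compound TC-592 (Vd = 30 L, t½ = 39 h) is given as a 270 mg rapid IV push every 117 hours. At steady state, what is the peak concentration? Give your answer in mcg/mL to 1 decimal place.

The dosing interval is 3 half-lives, so f = 2^(−3) = 0.125.
At steady state, R = 1/(1 − 0.125) = 8/7.
Single-dose peak C₀ = D/Vd = 270/30 = 9 mcg/mL.
Steady-state peak Cmax,ss = C₀·R = 9 × 8/7 ≈ 10.286 mcg/mL.

10.3 mcg/mL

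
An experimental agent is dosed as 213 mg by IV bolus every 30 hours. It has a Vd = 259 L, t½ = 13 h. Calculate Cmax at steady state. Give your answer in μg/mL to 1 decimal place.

1.0 μg/mL

k = ln2/t½ = ln2/13 ≈ 0.053319 h⁻¹; fraction remaining f = e^(−kτ) = e^(−0.053319×30) ≈ 0.2020.
At steady state, accumulation factor R = 1/(1 − e^(−kτ)) ≈ 1.2531.
Single-dose peak C₀ = D/Vd = 213/259 ≈ 0.822 μg/mL.
Cmax,ss = C₀/(1 − f) ≈ 0.822/0.7980 ≈ 1.030 μg/mL.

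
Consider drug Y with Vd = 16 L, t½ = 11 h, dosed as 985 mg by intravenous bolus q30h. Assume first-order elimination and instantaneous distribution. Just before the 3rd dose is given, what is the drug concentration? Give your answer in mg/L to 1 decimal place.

10.7 mg/L

f = (1/2)^(τ/t½) = (1/2)^(30/11) ≈ 0.1510.
C₀ = D/Vd = 985/16 ≈ 61.562 mg/L.
Before the 3rd dose, 2 doses have been given. Superposition: Cmin = C₀·(f + f²).
≈ 61.562 × (0.1510 + 0.0228) ≈ 61.562 × 0.1738 ≈ 10.699 mg/L.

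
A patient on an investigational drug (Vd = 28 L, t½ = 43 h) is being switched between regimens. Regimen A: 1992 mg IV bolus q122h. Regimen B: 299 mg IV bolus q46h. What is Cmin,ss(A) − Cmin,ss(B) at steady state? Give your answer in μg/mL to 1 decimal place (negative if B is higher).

1.9 μg/mL

Regimen A: f = (1/2)^(122/43) ≈ 0.1399; Cmin,ss = (1992/28)·f/(1−f) ≈ 11.572 μg/mL.
Regimen B: f = (1/2)^(46/43) ≈ 0.4764; Cmin,ss = (299/28)·f/(1−f) ≈ 9.716 μg/mL.
Difference ≈ 11.572 − 9.716 ≈ 1.856 μg/mL.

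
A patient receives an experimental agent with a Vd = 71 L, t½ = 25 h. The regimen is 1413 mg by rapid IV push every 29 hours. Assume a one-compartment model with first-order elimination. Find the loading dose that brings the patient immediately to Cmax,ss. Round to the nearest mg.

f = (1/2)^(29/25) ≈ 0.447513; accumulation ratio R = 1/(1−f) ≈ 1.81000.
Loading dose to hit Cmax,ss on first dose: D_load = D_maint·R ≈ 1413 × 1.81000 ≈ 2557.53 mg.

2558 mg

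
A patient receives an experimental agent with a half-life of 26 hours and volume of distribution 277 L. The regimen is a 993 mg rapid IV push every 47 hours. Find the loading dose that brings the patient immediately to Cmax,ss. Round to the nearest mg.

f = (1/2)^(47/26) ≈ 0.285647; accumulation ratio R = 1/(1−f) ≈ 1.39987.
Loading dose to hit Cmax,ss on first dose: D_load = D_maint·R ≈ 993 × 1.39987 ≈ 1390.07 mg.

1390 mg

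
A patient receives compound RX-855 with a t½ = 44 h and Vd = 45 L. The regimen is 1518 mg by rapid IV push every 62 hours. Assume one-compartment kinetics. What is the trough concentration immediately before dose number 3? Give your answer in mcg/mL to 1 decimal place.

17.5 mcg/mL

f = (1/2)^(τ/t½) = (1/2)^(62/44) ≈ 0.3765.
C₀ = D/Vd = 1518/45 ≈ 33.733 mcg/mL.
Before the 3rd dose, 2 doses have been given. Superposition: Cmin = C₀·(f + f²).
≈ 33.733 × (0.3765 + 0.1418) ≈ 33.733 × 0.5183 ≈ 17.484 mcg/mL.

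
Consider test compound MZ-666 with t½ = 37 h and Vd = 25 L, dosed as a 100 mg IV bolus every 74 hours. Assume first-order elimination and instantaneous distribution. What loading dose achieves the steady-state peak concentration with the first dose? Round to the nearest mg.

f = (1/2)^(74/37) ≈ 0.250000; accumulation ratio R = 1/(1−f) ≈ 1.33333.
Loading dose to hit Cmax,ss on first dose: D_load = D_maint·R ≈ 100 × 1.33333 ≈ 133.33 mg.

133 mg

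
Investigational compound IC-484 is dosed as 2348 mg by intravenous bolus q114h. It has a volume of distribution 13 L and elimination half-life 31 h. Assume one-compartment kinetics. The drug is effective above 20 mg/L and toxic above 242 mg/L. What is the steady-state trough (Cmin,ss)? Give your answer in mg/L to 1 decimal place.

Over one 114-h interval, 114/31 ≈ 3.6774 half-lives elapse, leaving f ≈ 0.0782 of each dose.
Accumulation ratio R = 1/(1 − f) ≈ 1/0.9218 ≈ 1.0848.
Single-dose peak C₀ = D/Vd = 2348/13 ≈ 180.615 mg/L.
Cmax,ss = C₀/(1 − f) ≈ 180.615/0.9218 ≈ 195.937 mg/L.
One interval later, Cmin,ss = Cmax,ss·e^(−kτ) ≈ 195.937 × 0.0782 ≈ 15.322 mg/L.
Trough 15.3 mg/L vs MEC 20 mg/L: subtherapeutic.

15.3 mg/L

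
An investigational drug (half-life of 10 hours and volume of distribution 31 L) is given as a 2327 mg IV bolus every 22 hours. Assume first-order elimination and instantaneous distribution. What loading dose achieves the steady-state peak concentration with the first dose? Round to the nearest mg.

2974 mg

f = (1/2)^(22/10) ≈ 0.217638; accumulation ratio R = 1/(1−f) ≈ 1.27818.
Loading dose to hit Cmax,ss on first dose: D_load = D_maint·R ≈ 2327 × 1.27818 ≈ 2974.32 mg.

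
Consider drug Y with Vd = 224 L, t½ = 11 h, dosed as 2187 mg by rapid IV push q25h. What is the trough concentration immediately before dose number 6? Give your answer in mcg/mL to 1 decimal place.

2.5 mcg/mL

f = (1/2)^(τ/t½) = (1/2)^(25/11) ≈ 0.2069.
C₀ = D/Vd = 2187/224 ≈ 9.763 mcg/mL.
Before the 6th dose, 5 doses have been given. Superposition: Cmin = C₀·(f + f² + … + f^5).
≈ 9.763 × (0.2069 + 0.0428 + 0.0089 + 0.0018 + 0.0004) ≈ 9.763 × 0.2608 ≈ 2.546 mcg/mL.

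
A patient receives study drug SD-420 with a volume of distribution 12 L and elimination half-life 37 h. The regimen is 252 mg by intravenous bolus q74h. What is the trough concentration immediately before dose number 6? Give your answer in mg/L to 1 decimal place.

7.0 mg/L

f = (1/2)^(τ/t½) = (1/2)^(74/37) ≈ 0.2500.
C₀ = D/Vd = 252/12 ≈ 21.000 mg/L.
Before the 6th dose, 5 doses have been given. Superposition: Cmin = C₀·(f + f² + … + f^5).
≈ 21.000 × (0.2500 + 0.0625 + 0.0156 + 0.0039 + 0.0010) ≈ 21.000 × 0.3330 ≈ 6.993 mg/L.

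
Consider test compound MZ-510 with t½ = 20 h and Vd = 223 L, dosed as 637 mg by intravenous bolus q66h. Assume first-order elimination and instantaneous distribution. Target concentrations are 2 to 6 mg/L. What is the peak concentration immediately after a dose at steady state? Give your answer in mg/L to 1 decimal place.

Over one 66-h interval, 66/20 ≈ 3.3 half-lives elapse, leaving f ≈ 0.1015 of each dose.
Accumulation ratio R = 1/(1 − f) ≈ 1/0.8985 ≈ 1.1130.
Single-dose peak C₀ = D/Vd = 637/223 ≈ 2.857 mg/L.
Steady-state peak Cmax,ss = C₀·R ≈ 2.857 × 1.1130 ≈ 3.180 mg/L.
Peak 3.2 mg/L vs MTC 6 mg/L: below toxic threshold.

3.2 mg/L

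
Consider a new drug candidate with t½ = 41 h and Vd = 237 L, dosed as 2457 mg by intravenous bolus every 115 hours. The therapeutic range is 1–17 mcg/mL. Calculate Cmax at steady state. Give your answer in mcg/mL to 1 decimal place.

τ/t½ = 115/41 ≈ 2.8049, so fraction remaining f = (1/2)^(115/41) ≈ 0.1431.
At steady state, accumulation factor R = 1/(1 − e^(−kτ)) ≈ 1.1670.
Single-dose peak C₀ = D/Vd = 2457/237 ≈ 10.367 mcg/mL.
Cmax,ss = C₀/(1 − f) ≈ 10.367/0.8569 ≈ 12.098 mcg/mL.
Peak 12.1 mcg/mL vs MTC 17 mcg/mL: below toxic threshold.

12.1 mcg/mL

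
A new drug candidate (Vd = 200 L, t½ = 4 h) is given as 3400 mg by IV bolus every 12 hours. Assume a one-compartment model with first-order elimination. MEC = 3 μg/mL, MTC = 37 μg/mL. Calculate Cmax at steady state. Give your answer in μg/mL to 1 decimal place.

The dosing interval is 3 half-lives, so f = 2^(−3) = 0.125.
At steady state, R = 1/(1 − 0.125) = 8/7.
Single-dose peak C₀ = D/Vd = 3400/200 = 17 μg/mL.
Steady-state peak Cmax,ss = C₀·R = 17 × 8/7 ≈ 19.429 μg/mL.
Peak 19.4 μg/mL vs MTC 37 μg/mL: below toxic threshold.

19.4 μg/mL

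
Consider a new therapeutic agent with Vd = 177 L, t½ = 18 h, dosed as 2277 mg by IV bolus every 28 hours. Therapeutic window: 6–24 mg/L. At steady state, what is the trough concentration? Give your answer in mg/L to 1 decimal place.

Over one 28-h interval, 28/18 ≈ 1.5556 half-lives elapse, leaving f ≈ 0.3402 of each dose.
Accumulation ratio R = 1/(1 − f) ≈ 1/0.6598 ≈ 1.5156.
Each bolus raises the concentration by D/Vd = 2277/177 ≈ 12.864 mg/L.
Cmax,ss = C₀/(1 − f) ≈ 12.864/0.6598 ≈ 19.497 mg/L.
Steady-state trough Cmin,ss = Cmax,ss·f ≈ 19.497 × 0.3402 ≈ 6.633 mg/L.
Trough 6.6 mg/L vs MEC 6 mg/L: adequate.

6.6 mg/L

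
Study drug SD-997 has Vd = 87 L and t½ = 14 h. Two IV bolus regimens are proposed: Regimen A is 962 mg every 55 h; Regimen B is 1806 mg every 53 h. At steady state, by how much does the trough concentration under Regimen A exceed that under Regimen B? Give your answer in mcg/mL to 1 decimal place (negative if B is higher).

Regimen A: f = (1/2)^(55/14) ≈ 0.0657; Cmin,ss = (962/87)·f/(1−f) ≈ 0.778 mcg/mL.
Regimen B: f = (1/2)^(53/14) ≈ 0.0725; Cmin,ss = (1806/87)·f/(1−f) ≈ 1.623 mcg/mL.
Difference ≈ 0.778 − 1.623 ≈ -0.845 mcg/mL.

-0.8 mcg/mL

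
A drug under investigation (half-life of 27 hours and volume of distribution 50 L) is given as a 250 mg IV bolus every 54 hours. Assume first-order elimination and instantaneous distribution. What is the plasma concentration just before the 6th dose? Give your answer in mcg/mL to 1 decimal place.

f = (1/2)^(τ/t½) = (1/2)^(54/27) ≈ 0.2500.
C₀ = D/Vd = 250/50 ≈ 5.000 mcg/mL.
Before the 6th dose, 5 doses have been given. Superposition: Cmin = C₀·(f + f² + … + f^5).
≈ 5.000 × (0.2500 + 0.0625 + 0.0156 + 0.0039 + 0.0010) ≈ 5.000 × 0.3330 ≈ 1.665 mcg/mL.

1.7 mcg/mL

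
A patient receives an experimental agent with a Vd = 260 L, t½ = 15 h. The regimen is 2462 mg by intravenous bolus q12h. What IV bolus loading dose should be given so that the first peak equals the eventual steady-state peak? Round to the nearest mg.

5784 mg

f = (1/2)^(12/15) ≈ 0.574349; accumulation ratio R = 1/(1−f) ≈ 2.34934.
Loading dose to hit Cmax,ss on first dose: D_load = D_maint·R ≈ 2462 × 2.34934 ≈ 5784.08 mg.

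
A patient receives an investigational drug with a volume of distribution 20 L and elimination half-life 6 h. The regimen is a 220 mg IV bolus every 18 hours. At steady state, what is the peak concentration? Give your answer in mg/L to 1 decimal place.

The dosing interval is 3 half-lives, so f = 2^(−3) = 0.125.
At steady state, R = 1/(1 − 0.125) = 8/7.
Single-dose peak C₀ = D/Vd = 220/20 = 11 mg/L.
Steady-state peak Cmax,ss = C₀·R = 11 × 8/7 ≈ 12.571 mg/L.

12.6 mg/L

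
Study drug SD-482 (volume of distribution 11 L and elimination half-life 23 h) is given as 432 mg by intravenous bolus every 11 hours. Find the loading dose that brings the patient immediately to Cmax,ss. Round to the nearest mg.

1531 mg

f = (1/2)^(11/23) ≈ 0.717842; accumulation ratio R = 1/(1−f) ≈ 3.54411.
Loading dose to hit Cmax,ss on first dose: D_load = D_maint·R ≈ 432 × 3.54411 ≈ 1531.06 mg.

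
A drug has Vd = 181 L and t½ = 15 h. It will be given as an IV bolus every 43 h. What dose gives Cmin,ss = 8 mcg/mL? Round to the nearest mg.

9113 mg

τ/t½ = 43/15 ≈ 2.8667, so f = (1/2)^(43/15) ≈ 0.137103.
Cmin,ss = (D/Vd)·f/(1−f), so D = Cmin,ss·Vd·(1−f)/f.
D = 8 × 181 × (1−f)/f ≈ 8 × 181 × 6.29379 ≈ 9113.41 mg.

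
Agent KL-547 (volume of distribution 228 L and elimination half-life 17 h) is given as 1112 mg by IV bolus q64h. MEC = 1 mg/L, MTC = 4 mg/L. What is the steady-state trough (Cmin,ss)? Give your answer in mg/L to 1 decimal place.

k = ln2/t½ = ln2/17 ≈ 0.040773 h⁻¹; fraction remaining f = e^(−kτ) = e^(−0.040773×64) ≈ 0.0736.
At steady state, accumulation factor R = 1/(1 − e^(−kτ)) ≈ 1.0794.
Each bolus raises the concentration by D/Vd = 1112/228 ≈ 4.877 mg/L.
Steady-state peak Cmax,ss = C₀·R ≈ 4.877 × 1.0794 ≈ 5.264 mg/L.
One interval later, Cmin,ss = Cmax,ss·e^(−kτ) ≈ 5.264 × 0.0736 ≈ 0.387 mg/L.
Trough 0.4 mg/L vs MEC 1 mg/L: subtherapeutic.

0.4 mg/L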